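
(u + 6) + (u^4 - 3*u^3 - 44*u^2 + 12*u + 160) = u^4 - 3*u^3 - 44*u^2 + 13*u + 166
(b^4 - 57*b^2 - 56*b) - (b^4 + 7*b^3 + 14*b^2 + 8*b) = -7*b^3 - 71*b^2 - 64*b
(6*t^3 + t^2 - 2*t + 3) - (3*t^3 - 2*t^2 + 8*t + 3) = 3*t^3 + 3*t^2 - 10*t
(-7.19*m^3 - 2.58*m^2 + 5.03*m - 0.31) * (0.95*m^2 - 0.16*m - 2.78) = -6.8305*m^5 - 1.3006*m^4 + 25.1795*m^3 + 6.0731*m^2 - 13.9338*m + 0.8618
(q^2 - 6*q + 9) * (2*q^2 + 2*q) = 2*q^4 - 10*q^3 + 6*q^2 + 18*q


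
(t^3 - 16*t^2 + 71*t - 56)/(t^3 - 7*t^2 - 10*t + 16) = (t - 7)/(t + 2)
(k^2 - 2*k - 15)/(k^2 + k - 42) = (k^2 - 2*k - 15)/(k^2 + k - 42)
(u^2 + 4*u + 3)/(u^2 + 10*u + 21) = (u + 1)/(u + 7)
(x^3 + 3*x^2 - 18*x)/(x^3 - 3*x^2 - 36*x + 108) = x/(x - 6)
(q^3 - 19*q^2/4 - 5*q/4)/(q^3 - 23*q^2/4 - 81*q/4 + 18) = q*(4*q^2 - 19*q - 5)/(4*q^3 - 23*q^2 - 81*q + 72)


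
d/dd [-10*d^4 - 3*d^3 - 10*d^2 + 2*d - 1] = -40*d^3 - 9*d^2 - 20*d + 2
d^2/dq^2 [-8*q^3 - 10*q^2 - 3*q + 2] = -48*q - 20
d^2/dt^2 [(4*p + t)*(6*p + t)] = 2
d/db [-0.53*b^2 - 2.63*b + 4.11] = -1.06*b - 2.63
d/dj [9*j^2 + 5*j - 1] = 18*j + 5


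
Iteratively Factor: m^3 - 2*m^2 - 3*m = (m + 1)*(m^2 - 3*m) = m*(m + 1)*(m - 3)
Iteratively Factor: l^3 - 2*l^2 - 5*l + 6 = (l + 2)*(l^2 - 4*l + 3) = (l - 1)*(l + 2)*(l - 3)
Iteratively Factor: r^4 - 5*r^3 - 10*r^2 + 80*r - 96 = (r - 3)*(r^3 - 2*r^2 - 16*r + 32) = (r - 3)*(r - 2)*(r^2 - 16) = (r - 4)*(r - 3)*(r - 2)*(r + 4)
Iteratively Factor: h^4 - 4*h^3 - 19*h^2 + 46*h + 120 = (h - 5)*(h^3 + h^2 - 14*h - 24) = (h - 5)*(h + 3)*(h^2 - 2*h - 8) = (h - 5)*(h + 2)*(h + 3)*(h - 4)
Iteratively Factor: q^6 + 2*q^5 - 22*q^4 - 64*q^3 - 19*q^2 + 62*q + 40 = (q + 1)*(q^5 + q^4 - 23*q^3 - 41*q^2 + 22*q + 40) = (q + 1)*(q + 4)*(q^4 - 3*q^3 - 11*q^2 + 3*q + 10) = (q - 5)*(q + 1)*(q + 4)*(q^3 + 2*q^2 - q - 2) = (q - 5)*(q - 1)*(q + 1)*(q + 4)*(q^2 + 3*q + 2) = (q - 5)*(q - 1)*(q + 1)^2*(q + 4)*(q + 2)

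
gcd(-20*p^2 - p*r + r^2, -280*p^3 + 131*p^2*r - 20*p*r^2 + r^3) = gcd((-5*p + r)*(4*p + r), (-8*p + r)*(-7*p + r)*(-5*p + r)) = 5*p - r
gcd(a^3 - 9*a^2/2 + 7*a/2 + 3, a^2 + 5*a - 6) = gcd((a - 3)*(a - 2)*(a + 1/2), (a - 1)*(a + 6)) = 1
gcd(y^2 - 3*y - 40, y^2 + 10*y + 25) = y + 5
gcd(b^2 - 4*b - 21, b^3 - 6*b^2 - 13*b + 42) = b^2 - 4*b - 21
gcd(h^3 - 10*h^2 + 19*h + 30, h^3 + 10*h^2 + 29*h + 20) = h + 1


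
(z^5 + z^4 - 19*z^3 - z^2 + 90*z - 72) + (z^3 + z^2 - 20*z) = z^5 + z^4 - 18*z^3 + 70*z - 72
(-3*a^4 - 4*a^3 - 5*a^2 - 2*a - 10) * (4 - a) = 3*a^5 - 8*a^4 - 11*a^3 - 18*a^2 + 2*a - 40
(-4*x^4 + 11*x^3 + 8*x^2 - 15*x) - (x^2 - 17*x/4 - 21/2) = -4*x^4 + 11*x^3 + 7*x^2 - 43*x/4 + 21/2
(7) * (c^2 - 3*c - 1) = 7*c^2 - 21*c - 7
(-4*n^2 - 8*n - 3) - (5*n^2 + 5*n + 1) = -9*n^2 - 13*n - 4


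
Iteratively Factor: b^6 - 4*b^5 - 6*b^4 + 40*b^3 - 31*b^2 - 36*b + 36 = (b - 2)*(b^5 - 2*b^4 - 10*b^3 + 20*b^2 + 9*b - 18) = (b - 2)*(b + 1)*(b^4 - 3*b^3 - 7*b^2 + 27*b - 18) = (b - 3)*(b - 2)*(b + 1)*(b^3 - 7*b + 6) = (b - 3)*(b - 2)^2*(b + 1)*(b^2 + 2*b - 3) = (b - 3)*(b - 2)^2*(b + 1)*(b + 3)*(b - 1)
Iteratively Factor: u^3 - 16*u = (u + 4)*(u^2 - 4*u) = u*(u + 4)*(u - 4)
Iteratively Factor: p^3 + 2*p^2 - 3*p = (p - 1)*(p^2 + 3*p) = (p - 1)*(p + 3)*(p)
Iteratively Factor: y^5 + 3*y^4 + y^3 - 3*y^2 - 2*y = (y)*(y^4 + 3*y^3 + y^2 - 3*y - 2) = y*(y + 2)*(y^3 + y^2 - y - 1) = y*(y + 1)*(y + 2)*(y^2 - 1) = y*(y - 1)*(y + 1)*(y + 2)*(y + 1)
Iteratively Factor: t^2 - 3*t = (t)*(t - 3)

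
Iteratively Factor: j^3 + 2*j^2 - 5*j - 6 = (j + 1)*(j^2 + j - 6) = (j - 2)*(j + 1)*(j + 3)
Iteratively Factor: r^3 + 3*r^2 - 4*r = (r)*(r^2 + 3*r - 4) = r*(r - 1)*(r + 4)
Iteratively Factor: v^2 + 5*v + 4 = (v + 4)*(v + 1)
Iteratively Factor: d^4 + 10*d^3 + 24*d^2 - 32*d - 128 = (d + 4)*(d^3 + 6*d^2 - 32) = (d + 4)^2*(d^2 + 2*d - 8) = (d + 4)^3*(d - 2)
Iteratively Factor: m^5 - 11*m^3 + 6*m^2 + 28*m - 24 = (m - 2)*(m^4 + 2*m^3 - 7*m^2 - 8*m + 12) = (m - 2)*(m - 1)*(m^3 + 3*m^2 - 4*m - 12) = (m - 2)^2*(m - 1)*(m^2 + 5*m + 6) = (m - 2)^2*(m - 1)*(m + 2)*(m + 3)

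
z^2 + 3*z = z*(z + 3)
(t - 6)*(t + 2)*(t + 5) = t^3 + t^2 - 32*t - 60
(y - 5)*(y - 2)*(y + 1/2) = y^3 - 13*y^2/2 + 13*y/2 + 5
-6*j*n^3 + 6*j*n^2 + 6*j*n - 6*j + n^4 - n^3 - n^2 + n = (-6*j + n)*(n - 1)^2*(n + 1)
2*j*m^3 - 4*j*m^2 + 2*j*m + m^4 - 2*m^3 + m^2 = m*(2*j + m)*(m - 1)^2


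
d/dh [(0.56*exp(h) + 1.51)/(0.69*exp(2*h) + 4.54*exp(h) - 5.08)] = (-(0.56*exp(h) + 1.51)*(1.38*exp(h) + 4.54) + 0.3864*exp(2*h) + 2.5424*exp(h) - 2.8448)*exp(h)/(0.69*exp(2*h) + 4.54*exp(h) - 5.08)^2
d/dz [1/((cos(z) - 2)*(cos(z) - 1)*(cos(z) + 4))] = (-3*sin(z)^2 + 2*cos(z) - 7)*sin(z)/((cos(z) - 2)^2*(cos(z) - 1)^2*(cos(z) + 4)^2)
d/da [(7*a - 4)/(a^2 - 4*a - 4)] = (-7*a^2 + 8*a - 44)/(a^4 - 8*a^3 + 8*a^2 + 32*a + 16)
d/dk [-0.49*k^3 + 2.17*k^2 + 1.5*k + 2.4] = -1.47*k^2 + 4.34*k + 1.5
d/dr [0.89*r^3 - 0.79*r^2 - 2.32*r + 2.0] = 2.67*r^2 - 1.58*r - 2.32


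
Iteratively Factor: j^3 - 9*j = (j + 3)*(j^2 - 3*j) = j*(j + 3)*(j - 3)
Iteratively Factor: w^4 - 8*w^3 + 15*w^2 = (w - 3)*(w^3 - 5*w^2) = w*(w - 3)*(w^2 - 5*w) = w*(w - 5)*(w - 3)*(w)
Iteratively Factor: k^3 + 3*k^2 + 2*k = (k + 1)*(k^2 + 2*k) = (k + 1)*(k + 2)*(k)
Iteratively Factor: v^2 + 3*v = (v + 3)*(v)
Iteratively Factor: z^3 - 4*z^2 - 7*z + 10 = (z - 5)*(z^2 + z - 2) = (z - 5)*(z - 1)*(z + 2)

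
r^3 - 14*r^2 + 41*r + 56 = (r - 8)*(r - 7)*(r + 1)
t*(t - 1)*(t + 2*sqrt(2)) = t^3 - t^2 + 2*sqrt(2)*t^2 - 2*sqrt(2)*t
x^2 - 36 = (x - 6)*(x + 6)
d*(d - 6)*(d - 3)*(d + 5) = d^4 - 4*d^3 - 27*d^2 + 90*d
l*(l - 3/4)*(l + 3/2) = l^3 + 3*l^2/4 - 9*l/8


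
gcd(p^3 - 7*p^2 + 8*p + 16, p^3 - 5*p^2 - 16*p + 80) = p - 4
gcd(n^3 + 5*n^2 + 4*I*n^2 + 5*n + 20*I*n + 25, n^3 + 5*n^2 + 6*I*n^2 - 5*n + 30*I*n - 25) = n^2 + n*(5 + 5*I) + 25*I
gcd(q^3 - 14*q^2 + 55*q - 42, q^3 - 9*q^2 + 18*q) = q - 6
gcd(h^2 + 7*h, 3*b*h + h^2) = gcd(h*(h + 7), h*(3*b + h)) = h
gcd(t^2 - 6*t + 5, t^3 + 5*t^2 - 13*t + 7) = t - 1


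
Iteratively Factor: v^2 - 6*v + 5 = (v - 5)*(v - 1)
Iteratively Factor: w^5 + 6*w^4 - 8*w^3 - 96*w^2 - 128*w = (w)*(w^4 + 6*w^3 - 8*w^2 - 96*w - 128) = w*(w - 4)*(w^3 + 10*w^2 + 32*w + 32) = w*(w - 4)*(w + 4)*(w^2 + 6*w + 8) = w*(w - 4)*(w + 2)*(w + 4)*(w + 4)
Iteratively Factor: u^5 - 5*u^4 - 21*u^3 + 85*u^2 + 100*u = (u)*(u^4 - 5*u^3 - 21*u^2 + 85*u + 100) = u*(u + 1)*(u^3 - 6*u^2 - 15*u + 100) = u*(u - 5)*(u + 1)*(u^2 - u - 20) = u*(u - 5)^2*(u + 1)*(u + 4)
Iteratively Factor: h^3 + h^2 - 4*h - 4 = (h + 2)*(h^2 - h - 2) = (h - 2)*(h + 2)*(h + 1)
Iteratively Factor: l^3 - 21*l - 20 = (l + 4)*(l^2 - 4*l - 5) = (l - 5)*(l + 4)*(l + 1)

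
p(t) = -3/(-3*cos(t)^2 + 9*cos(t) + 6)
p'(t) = -3*(-6*sin(t)*cos(t) + 9*sin(t))/(-3*cos(t)^2 + 9*cos(t) + 6)^2 = (2*cos(t) - 3)*sin(t)/(sin(t)^2 + 3*cos(t) + 1)^2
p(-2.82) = 0.57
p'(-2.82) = 0.51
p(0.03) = -0.25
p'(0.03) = -0.00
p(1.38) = -0.39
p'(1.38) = -0.40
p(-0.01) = -0.25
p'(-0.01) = 0.00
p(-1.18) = -0.33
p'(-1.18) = 0.23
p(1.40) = -0.40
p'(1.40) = -0.43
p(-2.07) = -2.99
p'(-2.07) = 31.03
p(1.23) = -0.35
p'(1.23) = -0.26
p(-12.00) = -0.26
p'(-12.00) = -0.05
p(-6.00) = -0.25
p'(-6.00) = -0.02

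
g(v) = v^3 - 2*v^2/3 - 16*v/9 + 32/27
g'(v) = 3*v^2 - 4*v/3 - 16/9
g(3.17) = 20.71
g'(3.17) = 24.14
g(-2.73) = -19.28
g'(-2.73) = 24.22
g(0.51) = 0.24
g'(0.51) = -1.68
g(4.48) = 69.76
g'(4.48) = 52.46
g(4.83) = 89.72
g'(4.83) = 61.77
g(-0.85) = 1.60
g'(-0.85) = 1.52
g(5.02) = 101.97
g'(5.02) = 67.13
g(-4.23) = -78.91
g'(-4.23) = 57.54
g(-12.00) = -1801.48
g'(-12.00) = 446.22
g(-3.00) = -26.48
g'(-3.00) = 29.22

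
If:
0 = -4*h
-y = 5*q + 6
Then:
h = 0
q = -y/5 - 6/5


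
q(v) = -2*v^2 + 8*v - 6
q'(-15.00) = 68.00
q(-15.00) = -576.00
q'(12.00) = -40.00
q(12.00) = -198.00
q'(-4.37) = 25.48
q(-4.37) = -79.15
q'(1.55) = 1.80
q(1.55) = 1.60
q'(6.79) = -19.16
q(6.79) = -43.89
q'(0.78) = 4.88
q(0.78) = -0.98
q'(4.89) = -11.56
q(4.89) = -14.70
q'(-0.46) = 9.84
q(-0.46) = -10.10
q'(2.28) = -1.12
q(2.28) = 1.84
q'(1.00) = 4.00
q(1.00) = 0.00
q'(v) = 8 - 4*v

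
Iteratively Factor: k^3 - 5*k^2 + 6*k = (k - 2)*(k^2 - 3*k) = (k - 3)*(k - 2)*(k)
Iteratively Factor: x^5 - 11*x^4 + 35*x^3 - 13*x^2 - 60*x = (x - 5)*(x^4 - 6*x^3 + 5*x^2 + 12*x) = (x - 5)*(x - 3)*(x^3 - 3*x^2 - 4*x) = x*(x - 5)*(x - 3)*(x^2 - 3*x - 4) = x*(x - 5)*(x - 3)*(x + 1)*(x - 4)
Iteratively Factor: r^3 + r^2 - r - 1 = (r + 1)*(r^2 - 1) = (r + 1)^2*(r - 1)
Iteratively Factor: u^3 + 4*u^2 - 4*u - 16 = (u + 2)*(u^2 + 2*u - 8) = (u + 2)*(u + 4)*(u - 2)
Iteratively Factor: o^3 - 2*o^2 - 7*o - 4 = (o - 4)*(o^2 + 2*o + 1) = (o - 4)*(o + 1)*(o + 1)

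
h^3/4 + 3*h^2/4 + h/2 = h*(h/4 + 1/4)*(h + 2)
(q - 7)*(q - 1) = q^2 - 8*q + 7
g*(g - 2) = g^2 - 2*g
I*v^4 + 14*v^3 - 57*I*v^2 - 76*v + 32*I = (v - 8*I)*(v - 4*I)*(v - I)*(I*v + 1)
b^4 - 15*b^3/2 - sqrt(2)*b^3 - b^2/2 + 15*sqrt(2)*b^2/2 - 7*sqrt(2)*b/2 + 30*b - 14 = (b - 7)*(b - 1/2)*(b - 2*sqrt(2))*(b + sqrt(2))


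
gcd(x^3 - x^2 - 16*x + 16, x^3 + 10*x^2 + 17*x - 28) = x^2 + 3*x - 4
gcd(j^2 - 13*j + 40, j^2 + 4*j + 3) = 1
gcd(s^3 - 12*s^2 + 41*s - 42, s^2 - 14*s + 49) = s - 7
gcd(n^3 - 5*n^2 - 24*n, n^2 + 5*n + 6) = n + 3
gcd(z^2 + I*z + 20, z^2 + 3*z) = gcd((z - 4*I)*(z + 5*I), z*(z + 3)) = 1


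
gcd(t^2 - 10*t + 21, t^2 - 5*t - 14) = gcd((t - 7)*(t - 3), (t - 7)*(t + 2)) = t - 7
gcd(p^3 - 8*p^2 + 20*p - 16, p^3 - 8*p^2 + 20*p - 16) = p^3 - 8*p^2 + 20*p - 16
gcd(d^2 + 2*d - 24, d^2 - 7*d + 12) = d - 4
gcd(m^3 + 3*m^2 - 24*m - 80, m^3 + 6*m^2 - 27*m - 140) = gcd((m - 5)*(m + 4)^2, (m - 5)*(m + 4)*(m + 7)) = m^2 - m - 20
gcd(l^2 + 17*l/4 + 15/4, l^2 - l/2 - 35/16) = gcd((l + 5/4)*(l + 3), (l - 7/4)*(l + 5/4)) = l + 5/4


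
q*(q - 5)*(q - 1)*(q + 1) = q^4 - 5*q^3 - q^2 + 5*q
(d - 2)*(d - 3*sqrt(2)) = d^2 - 3*sqrt(2)*d - 2*d + 6*sqrt(2)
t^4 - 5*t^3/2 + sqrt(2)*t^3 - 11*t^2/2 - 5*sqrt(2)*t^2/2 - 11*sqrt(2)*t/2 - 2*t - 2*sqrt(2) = (t - 4)*(t + 1/2)*(t + 1)*(t + sqrt(2))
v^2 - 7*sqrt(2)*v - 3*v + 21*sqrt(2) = (v - 3)*(v - 7*sqrt(2))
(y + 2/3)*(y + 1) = y^2 + 5*y/3 + 2/3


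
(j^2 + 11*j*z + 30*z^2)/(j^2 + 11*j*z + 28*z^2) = (j^2 + 11*j*z + 30*z^2)/(j^2 + 11*j*z + 28*z^2)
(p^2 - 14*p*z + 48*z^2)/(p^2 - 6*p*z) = (p - 8*z)/p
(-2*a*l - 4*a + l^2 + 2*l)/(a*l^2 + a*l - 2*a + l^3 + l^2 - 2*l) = (-2*a + l)/(a*l - a + l^2 - l)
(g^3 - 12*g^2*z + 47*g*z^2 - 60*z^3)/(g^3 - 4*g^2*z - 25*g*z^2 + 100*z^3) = (g - 3*z)/(g + 5*z)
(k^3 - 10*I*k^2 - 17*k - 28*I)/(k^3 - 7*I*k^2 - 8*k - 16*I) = (k - 7*I)/(k - 4*I)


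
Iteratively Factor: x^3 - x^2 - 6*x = (x)*(x^2 - x - 6) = x*(x - 3)*(x + 2)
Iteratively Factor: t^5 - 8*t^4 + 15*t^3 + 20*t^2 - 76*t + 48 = (t - 4)*(t^4 - 4*t^3 - t^2 + 16*t - 12) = (t - 4)*(t + 2)*(t^3 - 6*t^2 + 11*t - 6) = (t - 4)*(t - 1)*(t + 2)*(t^2 - 5*t + 6) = (t - 4)*(t - 2)*(t - 1)*(t + 2)*(t - 3)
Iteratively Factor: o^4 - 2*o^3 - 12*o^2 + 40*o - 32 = (o - 2)*(o^3 - 12*o + 16) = (o - 2)^2*(o^2 + 2*o - 8) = (o - 2)^2*(o + 4)*(o - 2)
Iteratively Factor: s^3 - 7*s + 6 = (s + 3)*(s^2 - 3*s + 2) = (s - 2)*(s + 3)*(s - 1)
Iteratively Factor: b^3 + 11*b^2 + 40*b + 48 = (b + 3)*(b^2 + 8*b + 16) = (b + 3)*(b + 4)*(b + 4)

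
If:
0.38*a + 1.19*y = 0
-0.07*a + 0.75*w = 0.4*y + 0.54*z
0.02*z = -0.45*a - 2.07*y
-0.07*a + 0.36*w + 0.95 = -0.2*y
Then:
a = -0.37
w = -2.78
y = 0.12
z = -3.90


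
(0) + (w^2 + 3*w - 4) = w^2 + 3*w - 4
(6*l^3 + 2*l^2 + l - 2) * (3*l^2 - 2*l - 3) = 18*l^5 - 6*l^4 - 19*l^3 - 14*l^2 + l + 6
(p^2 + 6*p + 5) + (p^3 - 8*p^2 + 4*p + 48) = p^3 - 7*p^2 + 10*p + 53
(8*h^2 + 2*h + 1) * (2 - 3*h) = -24*h^3 + 10*h^2 + h + 2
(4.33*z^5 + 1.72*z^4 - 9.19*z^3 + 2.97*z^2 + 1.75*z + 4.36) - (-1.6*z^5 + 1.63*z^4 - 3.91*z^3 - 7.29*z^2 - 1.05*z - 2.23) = 5.93*z^5 + 0.0900000000000001*z^4 - 5.28*z^3 + 10.26*z^2 + 2.8*z + 6.59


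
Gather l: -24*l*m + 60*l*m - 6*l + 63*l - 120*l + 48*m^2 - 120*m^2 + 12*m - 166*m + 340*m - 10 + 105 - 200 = l*(36*m - 63) - 72*m^2 + 186*m - 105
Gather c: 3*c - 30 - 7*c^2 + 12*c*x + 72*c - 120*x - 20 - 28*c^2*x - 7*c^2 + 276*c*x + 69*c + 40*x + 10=c^2*(-28*x - 14) + c*(288*x + 144) - 80*x - 40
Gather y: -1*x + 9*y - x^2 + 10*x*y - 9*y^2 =-x^2 - x - 9*y^2 + y*(10*x + 9)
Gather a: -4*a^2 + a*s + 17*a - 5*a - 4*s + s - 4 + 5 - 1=-4*a^2 + a*(s + 12) - 3*s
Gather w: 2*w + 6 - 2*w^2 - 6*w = -2*w^2 - 4*w + 6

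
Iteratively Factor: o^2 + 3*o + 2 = (o + 2)*(o + 1)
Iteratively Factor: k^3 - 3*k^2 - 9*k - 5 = (k + 1)*(k^2 - 4*k - 5) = (k + 1)^2*(k - 5)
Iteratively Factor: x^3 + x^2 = (x)*(x^2 + x) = x*(x + 1)*(x)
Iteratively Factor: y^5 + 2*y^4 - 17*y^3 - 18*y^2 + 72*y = (y - 3)*(y^4 + 5*y^3 - 2*y^2 - 24*y) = (y - 3)*(y + 3)*(y^3 + 2*y^2 - 8*y) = y*(y - 3)*(y + 3)*(y^2 + 2*y - 8) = y*(y - 3)*(y + 3)*(y + 4)*(y - 2)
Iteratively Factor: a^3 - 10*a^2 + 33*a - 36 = (a - 4)*(a^2 - 6*a + 9) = (a - 4)*(a - 3)*(a - 3)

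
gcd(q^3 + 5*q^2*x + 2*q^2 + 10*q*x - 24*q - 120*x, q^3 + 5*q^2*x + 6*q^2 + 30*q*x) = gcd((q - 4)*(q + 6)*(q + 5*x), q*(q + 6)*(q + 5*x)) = q^2 + 5*q*x + 6*q + 30*x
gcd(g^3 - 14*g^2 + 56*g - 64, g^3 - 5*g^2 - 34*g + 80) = g^2 - 10*g + 16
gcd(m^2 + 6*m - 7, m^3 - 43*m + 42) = m^2 + 6*m - 7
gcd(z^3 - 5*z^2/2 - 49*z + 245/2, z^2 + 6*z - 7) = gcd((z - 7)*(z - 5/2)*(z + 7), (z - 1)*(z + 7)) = z + 7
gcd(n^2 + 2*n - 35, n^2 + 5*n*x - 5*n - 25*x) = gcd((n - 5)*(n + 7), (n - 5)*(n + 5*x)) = n - 5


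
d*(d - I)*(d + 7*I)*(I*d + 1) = I*d^4 - 5*d^3 + 13*I*d^2 + 7*d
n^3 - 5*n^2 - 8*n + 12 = (n - 6)*(n - 1)*(n + 2)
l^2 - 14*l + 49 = (l - 7)^2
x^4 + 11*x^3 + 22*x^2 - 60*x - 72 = (x - 2)*(x + 1)*(x + 6)^2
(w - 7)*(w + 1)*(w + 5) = w^3 - w^2 - 37*w - 35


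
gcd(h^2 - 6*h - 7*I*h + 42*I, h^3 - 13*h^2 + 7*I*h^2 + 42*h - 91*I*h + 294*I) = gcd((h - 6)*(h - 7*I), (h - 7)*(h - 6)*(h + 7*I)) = h - 6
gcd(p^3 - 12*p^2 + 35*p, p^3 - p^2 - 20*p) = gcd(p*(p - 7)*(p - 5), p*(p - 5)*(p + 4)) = p^2 - 5*p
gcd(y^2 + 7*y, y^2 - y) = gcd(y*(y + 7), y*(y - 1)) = y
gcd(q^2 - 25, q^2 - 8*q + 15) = q - 5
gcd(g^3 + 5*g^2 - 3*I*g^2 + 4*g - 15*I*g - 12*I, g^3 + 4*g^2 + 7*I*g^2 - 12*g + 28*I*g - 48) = g + 4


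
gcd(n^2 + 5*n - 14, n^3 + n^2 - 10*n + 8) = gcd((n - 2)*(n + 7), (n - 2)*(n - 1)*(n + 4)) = n - 2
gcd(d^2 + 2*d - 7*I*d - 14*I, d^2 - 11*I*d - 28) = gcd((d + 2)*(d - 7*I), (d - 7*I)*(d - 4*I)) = d - 7*I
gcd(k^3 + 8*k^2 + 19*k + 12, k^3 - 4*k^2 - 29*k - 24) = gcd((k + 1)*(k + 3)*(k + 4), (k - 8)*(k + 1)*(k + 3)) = k^2 + 4*k + 3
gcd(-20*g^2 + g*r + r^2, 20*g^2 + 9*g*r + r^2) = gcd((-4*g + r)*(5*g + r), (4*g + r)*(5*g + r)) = 5*g + r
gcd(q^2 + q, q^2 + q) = q^2 + q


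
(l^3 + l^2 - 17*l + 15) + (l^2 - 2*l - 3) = l^3 + 2*l^2 - 19*l + 12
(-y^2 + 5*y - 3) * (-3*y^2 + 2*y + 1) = 3*y^4 - 17*y^3 + 18*y^2 - y - 3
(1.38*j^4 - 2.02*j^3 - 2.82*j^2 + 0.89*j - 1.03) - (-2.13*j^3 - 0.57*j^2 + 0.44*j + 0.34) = 1.38*j^4 + 0.11*j^3 - 2.25*j^2 + 0.45*j - 1.37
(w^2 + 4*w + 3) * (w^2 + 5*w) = w^4 + 9*w^3 + 23*w^2 + 15*w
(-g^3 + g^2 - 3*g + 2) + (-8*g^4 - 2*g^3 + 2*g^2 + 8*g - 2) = -8*g^4 - 3*g^3 + 3*g^2 + 5*g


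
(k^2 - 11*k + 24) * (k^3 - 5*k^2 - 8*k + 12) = k^5 - 16*k^4 + 71*k^3 - 20*k^2 - 324*k + 288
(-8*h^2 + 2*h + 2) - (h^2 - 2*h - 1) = -9*h^2 + 4*h + 3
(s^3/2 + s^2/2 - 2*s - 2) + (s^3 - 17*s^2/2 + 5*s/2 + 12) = 3*s^3/2 - 8*s^2 + s/2 + 10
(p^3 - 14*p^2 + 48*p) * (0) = 0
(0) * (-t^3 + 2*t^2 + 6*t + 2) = 0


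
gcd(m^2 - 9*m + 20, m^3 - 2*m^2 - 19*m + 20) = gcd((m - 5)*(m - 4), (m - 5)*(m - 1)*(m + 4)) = m - 5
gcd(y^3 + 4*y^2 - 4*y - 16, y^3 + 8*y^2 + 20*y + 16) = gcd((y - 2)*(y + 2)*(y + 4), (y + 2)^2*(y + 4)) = y^2 + 6*y + 8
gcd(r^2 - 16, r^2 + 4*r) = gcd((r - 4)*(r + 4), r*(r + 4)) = r + 4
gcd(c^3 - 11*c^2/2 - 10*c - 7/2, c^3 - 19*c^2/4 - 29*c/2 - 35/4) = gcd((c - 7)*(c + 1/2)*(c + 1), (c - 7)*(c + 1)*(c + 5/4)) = c^2 - 6*c - 7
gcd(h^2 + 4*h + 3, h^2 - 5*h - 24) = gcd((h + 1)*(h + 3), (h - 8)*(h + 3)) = h + 3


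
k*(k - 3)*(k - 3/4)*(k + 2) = k^4 - 7*k^3/4 - 21*k^2/4 + 9*k/2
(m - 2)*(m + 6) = m^2 + 4*m - 12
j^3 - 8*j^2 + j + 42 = (j - 7)*(j - 3)*(j + 2)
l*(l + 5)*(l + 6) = l^3 + 11*l^2 + 30*l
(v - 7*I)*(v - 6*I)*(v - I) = v^3 - 14*I*v^2 - 55*v + 42*I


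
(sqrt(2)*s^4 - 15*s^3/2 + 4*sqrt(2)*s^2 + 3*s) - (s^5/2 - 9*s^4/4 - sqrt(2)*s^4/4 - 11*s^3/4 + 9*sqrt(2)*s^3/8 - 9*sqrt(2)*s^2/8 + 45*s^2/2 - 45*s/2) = -s^5/2 + 5*sqrt(2)*s^4/4 + 9*s^4/4 - 19*s^3/4 - 9*sqrt(2)*s^3/8 - 45*s^2/2 + 41*sqrt(2)*s^2/8 + 51*s/2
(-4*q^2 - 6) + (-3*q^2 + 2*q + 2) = -7*q^2 + 2*q - 4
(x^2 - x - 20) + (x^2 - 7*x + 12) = 2*x^2 - 8*x - 8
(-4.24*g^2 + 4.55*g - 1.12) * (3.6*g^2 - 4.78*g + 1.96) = -15.264*g^4 + 36.6472*g^3 - 34.0914*g^2 + 14.2716*g - 2.1952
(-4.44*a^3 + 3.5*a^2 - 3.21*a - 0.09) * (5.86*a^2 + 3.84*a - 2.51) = -26.0184*a^5 + 3.4604*a^4 + 5.7738*a^3 - 21.6388*a^2 + 7.7115*a + 0.2259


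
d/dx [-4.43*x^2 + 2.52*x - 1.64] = 2.52 - 8.86*x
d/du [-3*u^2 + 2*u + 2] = 2 - 6*u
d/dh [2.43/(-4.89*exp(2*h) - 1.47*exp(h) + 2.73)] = (23.7654*exp(h) + 3.5721)*exp(h)/(4.89*exp(2*h) + 1.47*exp(h) - 2.73)^2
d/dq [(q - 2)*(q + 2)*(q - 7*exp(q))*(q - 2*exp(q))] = -9*q^3*exp(q) + 4*q^3 + 28*q^2*exp(2*q) - 27*q^2*exp(q) + 28*q*exp(2*q) + 36*q*exp(q) - 8*q - 112*exp(2*q) + 36*exp(q)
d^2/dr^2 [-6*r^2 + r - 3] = -12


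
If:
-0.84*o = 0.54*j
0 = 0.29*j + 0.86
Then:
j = -2.97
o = 1.91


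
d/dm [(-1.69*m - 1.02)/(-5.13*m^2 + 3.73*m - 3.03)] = (-8.6697*m^2 - 10.4652*m + 8.9253)/(26.3169*m^4 - 38.2698*m^3 + 45.0007*m^2 - 22.6038*m + 9.1809)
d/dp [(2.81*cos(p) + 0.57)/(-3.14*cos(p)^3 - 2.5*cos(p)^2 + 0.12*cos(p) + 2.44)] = -(17.6468*cos(p)^3 + 12.3944*cos(p)^2 + 2.85*cos(p) + 6.788)*sin(p)/(3.14*cos(p)^3 + 2.5*cos(p)^2 - 0.12*cos(p) - 2.44)^2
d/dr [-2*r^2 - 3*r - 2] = -4*r - 3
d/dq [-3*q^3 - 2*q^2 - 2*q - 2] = -9*q^2 - 4*q - 2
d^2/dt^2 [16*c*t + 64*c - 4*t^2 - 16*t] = -8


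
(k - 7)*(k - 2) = k^2 - 9*k + 14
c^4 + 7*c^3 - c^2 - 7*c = c*(c - 1)*(c + 1)*(c + 7)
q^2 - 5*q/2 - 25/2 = (q - 5)*(q + 5/2)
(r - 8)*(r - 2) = r^2 - 10*r + 16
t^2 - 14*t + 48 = (t - 8)*(t - 6)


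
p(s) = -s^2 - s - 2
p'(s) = -2*s - 1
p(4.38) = -25.56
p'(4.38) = -9.76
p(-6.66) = -39.70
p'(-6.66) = 12.32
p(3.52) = -17.91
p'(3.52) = -8.04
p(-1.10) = -2.11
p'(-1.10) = 1.20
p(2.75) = -12.31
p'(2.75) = -6.50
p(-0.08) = -1.93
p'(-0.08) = -0.84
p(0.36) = -2.49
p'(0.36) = -1.72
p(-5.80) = -29.84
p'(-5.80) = 10.60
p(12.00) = -158.00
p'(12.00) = -25.00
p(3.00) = -14.00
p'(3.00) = -7.00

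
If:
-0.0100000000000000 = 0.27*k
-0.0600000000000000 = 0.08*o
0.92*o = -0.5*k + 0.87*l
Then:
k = -0.04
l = -0.81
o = -0.75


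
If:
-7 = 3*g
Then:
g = -7/3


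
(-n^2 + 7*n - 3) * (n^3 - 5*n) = -n^5 + 7*n^4 + 2*n^3 - 35*n^2 + 15*n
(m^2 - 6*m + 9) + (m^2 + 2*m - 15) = 2*m^2 - 4*m - 6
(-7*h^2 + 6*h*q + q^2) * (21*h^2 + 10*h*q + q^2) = -147*h^4 + 56*h^3*q + 74*h^2*q^2 + 16*h*q^3 + q^4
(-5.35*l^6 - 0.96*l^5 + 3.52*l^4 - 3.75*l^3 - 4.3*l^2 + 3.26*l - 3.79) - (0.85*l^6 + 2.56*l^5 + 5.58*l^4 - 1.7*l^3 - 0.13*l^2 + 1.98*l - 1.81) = -6.2*l^6 - 3.52*l^5 - 2.06*l^4 - 2.05*l^3 - 4.17*l^2 + 1.28*l - 1.98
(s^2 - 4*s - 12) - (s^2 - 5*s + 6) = s - 18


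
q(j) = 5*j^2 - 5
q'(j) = 10*j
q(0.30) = -4.55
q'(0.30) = 3.00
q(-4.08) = 78.23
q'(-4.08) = -40.80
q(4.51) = 96.70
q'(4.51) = 45.10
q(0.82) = -1.64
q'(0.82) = 8.20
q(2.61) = 29.06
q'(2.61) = 26.10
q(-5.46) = 144.06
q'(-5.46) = -54.60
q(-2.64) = 29.85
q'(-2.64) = -26.40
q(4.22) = 84.04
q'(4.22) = 42.20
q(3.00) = 40.00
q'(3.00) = 30.00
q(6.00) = 175.00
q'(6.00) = 60.00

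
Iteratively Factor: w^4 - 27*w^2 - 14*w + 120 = (w - 5)*(w^3 + 5*w^2 - 2*w - 24) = (w - 5)*(w + 3)*(w^2 + 2*w - 8) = (w - 5)*(w + 3)*(w + 4)*(w - 2)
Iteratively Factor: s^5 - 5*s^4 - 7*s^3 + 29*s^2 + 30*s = (s - 3)*(s^4 - 2*s^3 - 13*s^2 - 10*s) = (s - 3)*(s + 1)*(s^3 - 3*s^2 - 10*s) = (s - 5)*(s - 3)*(s + 1)*(s^2 + 2*s) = s*(s - 5)*(s - 3)*(s + 1)*(s + 2)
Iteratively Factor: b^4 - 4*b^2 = (b - 2)*(b^3 + 2*b^2) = b*(b - 2)*(b^2 + 2*b) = b*(b - 2)*(b + 2)*(b)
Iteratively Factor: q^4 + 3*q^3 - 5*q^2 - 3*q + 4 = (q - 1)*(q^3 + 4*q^2 - q - 4) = (q - 1)^2*(q^2 + 5*q + 4) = (q - 1)^2*(q + 1)*(q + 4)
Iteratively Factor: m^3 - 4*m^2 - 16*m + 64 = (m - 4)*(m^2 - 16) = (m - 4)^2*(m + 4)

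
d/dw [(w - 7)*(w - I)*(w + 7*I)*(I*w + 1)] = 4*I*w^3 + w^2*(-15 - 21*I) + w*(70 + 26*I) + 7 - 91*I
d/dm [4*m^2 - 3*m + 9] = 8*m - 3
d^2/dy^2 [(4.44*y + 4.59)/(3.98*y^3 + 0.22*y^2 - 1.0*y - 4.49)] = (421.988256*y^5 + 895.815216*y^4 + 100.076256*y^3 + 843.847992*y^2 + 512.4015*y - 21.623196)/(63.044792*y^9 + 10.454664*y^8 - 46.943304*y^7 - 218.61314*y^6 - 11.793864*y^5 + 107.229252*y^4 + 245.638394*y^3 - 0.164333999999997*y^2 - 60.4803*y - 90.518849)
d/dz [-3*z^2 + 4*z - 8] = 4 - 6*z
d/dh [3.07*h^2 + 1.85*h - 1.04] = 6.14*h + 1.85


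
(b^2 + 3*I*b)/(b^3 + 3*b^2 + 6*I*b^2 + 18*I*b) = (b + 3*I)/(b^2 + b*(3 + 6*I) + 18*I)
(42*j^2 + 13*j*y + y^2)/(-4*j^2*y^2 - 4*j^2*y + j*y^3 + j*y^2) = (42*j^2 + 13*j*y + y^2)/(j*y*(-4*j*y - 4*j + y^2 + y))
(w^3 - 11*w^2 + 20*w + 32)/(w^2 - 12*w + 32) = w + 1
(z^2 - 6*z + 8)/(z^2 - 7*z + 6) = (z^2 - 6*z + 8)/(z^2 - 7*z + 6)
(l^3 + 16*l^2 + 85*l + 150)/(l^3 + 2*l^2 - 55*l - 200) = (l + 6)/(l - 8)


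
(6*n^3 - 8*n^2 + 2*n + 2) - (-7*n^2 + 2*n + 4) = 6*n^3 - n^2 - 2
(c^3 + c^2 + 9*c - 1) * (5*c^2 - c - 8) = 5*c^5 + 4*c^4 + 36*c^3 - 22*c^2 - 71*c + 8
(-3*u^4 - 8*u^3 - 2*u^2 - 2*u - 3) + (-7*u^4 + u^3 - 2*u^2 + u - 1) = -10*u^4 - 7*u^3 - 4*u^2 - u - 4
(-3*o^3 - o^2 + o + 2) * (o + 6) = -3*o^4 - 19*o^3 - 5*o^2 + 8*o + 12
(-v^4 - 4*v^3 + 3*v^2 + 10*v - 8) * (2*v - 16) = -2*v^5 + 8*v^4 + 70*v^3 - 28*v^2 - 176*v + 128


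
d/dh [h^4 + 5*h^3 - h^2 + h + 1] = 4*h^3 + 15*h^2 - 2*h + 1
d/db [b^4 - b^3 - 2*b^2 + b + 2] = 4*b^3 - 3*b^2 - 4*b + 1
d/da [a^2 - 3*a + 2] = 2*a - 3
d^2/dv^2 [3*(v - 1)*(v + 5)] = 6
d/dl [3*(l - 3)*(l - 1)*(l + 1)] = 9*l^2 - 18*l - 3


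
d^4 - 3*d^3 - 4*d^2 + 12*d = d*(d - 3)*(d - 2)*(d + 2)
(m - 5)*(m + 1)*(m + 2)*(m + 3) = m^4 + m^3 - 19*m^2 - 49*m - 30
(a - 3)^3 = a^3 - 9*a^2 + 27*a - 27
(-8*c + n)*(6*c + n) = -48*c^2 - 2*c*n + n^2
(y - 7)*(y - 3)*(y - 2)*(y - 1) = y^4 - 13*y^3 + 53*y^2 - 83*y + 42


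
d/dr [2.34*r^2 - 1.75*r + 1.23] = 4.68*r - 1.75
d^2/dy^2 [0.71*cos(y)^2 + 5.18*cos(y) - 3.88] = -5.18*cos(y) - 1.42*cos(2*y)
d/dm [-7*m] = -7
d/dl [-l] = -1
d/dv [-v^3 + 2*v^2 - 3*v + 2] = -3*v^2 + 4*v - 3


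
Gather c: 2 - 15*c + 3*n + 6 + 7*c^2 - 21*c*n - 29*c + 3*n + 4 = 7*c^2 + c*(-21*n - 44) + 6*n + 12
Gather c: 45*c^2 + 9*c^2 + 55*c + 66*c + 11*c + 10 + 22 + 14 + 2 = 54*c^2 + 132*c + 48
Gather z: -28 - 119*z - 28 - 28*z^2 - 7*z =-28*z^2 - 126*z - 56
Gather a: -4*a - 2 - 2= -4*a - 4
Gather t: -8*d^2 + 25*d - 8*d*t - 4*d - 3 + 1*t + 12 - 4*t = -8*d^2 + 21*d + t*(-8*d - 3) + 9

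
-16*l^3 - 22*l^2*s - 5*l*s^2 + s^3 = (-8*l + s)*(l + s)*(2*l + s)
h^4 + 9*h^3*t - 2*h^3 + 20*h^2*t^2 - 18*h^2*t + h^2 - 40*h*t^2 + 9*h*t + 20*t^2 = (h - 1)^2*(h + 4*t)*(h + 5*t)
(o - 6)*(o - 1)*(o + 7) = o^3 - 43*o + 42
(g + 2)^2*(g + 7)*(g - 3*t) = g^4 - 3*g^3*t + 11*g^3 - 33*g^2*t + 32*g^2 - 96*g*t + 28*g - 84*t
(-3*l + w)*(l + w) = -3*l^2 - 2*l*w + w^2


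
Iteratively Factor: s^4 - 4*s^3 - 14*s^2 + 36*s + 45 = (s - 3)*(s^3 - s^2 - 17*s - 15) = (s - 3)*(s + 3)*(s^2 - 4*s - 5) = (s - 3)*(s + 1)*(s + 3)*(s - 5)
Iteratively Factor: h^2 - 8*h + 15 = (h - 3)*(h - 5)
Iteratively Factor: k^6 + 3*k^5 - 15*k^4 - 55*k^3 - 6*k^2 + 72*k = (k + 3)*(k^5 - 15*k^3 - 10*k^2 + 24*k) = (k + 3)^2*(k^4 - 3*k^3 - 6*k^2 + 8*k) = k*(k + 3)^2*(k^3 - 3*k^2 - 6*k + 8) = k*(k - 4)*(k + 3)^2*(k^2 + k - 2) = k*(k - 4)*(k - 1)*(k + 3)^2*(k + 2)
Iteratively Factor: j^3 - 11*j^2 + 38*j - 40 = (j - 2)*(j^2 - 9*j + 20) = (j - 4)*(j - 2)*(j - 5)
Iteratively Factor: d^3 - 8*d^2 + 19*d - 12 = (d - 1)*(d^2 - 7*d + 12) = (d - 4)*(d - 1)*(d - 3)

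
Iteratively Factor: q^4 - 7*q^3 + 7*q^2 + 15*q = (q + 1)*(q^3 - 8*q^2 + 15*q) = (q - 5)*(q + 1)*(q^2 - 3*q) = q*(q - 5)*(q + 1)*(q - 3)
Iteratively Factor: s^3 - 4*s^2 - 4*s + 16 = (s - 4)*(s^2 - 4) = (s - 4)*(s - 2)*(s + 2)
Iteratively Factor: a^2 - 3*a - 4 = (a - 4)*(a + 1)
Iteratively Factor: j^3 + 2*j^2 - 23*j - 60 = (j + 4)*(j^2 - 2*j - 15) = (j - 5)*(j + 4)*(j + 3)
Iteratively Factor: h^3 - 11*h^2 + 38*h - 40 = (h - 4)*(h^2 - 7*h + 10) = (h - 5)*(h - 4)*(h - 2)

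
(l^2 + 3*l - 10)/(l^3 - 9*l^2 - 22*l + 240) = (l - 2)/(l^2 - 14*l + 48)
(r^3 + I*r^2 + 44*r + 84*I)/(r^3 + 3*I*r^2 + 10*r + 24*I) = (r^2 - I*r + 42)/(r^2 + I*r + 12)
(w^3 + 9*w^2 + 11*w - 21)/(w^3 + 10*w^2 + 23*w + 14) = (w^2 + 2*w - 3)/(w^2 + 3*w + 2)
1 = 1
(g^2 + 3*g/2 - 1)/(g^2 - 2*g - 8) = (g - 1/2)/(g - 4)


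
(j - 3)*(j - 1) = j^2 - 4*j + 3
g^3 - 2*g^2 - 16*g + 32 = (g - 4)*(g - 2)*(g + 4)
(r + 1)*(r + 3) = r^2 + 4*r + 3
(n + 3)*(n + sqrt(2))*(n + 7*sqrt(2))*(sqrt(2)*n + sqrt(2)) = sqrt(2)*n^4 + 4*sqrt(2)*n^3 + 16*n^3 + 17*sqrt(2)*n^2 + 64*n^2 + 48*n + 56*sqrt(2)*n + 42*sqrt(2)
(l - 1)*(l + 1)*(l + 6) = l^3 + 6*l^2 - l - 6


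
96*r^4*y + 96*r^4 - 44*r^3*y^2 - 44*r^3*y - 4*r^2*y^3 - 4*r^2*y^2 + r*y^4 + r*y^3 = (-8*r + y)*(-2*r + y)*(6*r + y)*(r*y + r)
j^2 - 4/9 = (j - 2/3)*(j + 2/3)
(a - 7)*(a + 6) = a^2 - a - 42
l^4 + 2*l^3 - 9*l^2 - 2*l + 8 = (l - 2)*(l - 1)*(l + 1)*(l + 4)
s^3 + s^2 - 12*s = s*(s - 3)*(s + 4)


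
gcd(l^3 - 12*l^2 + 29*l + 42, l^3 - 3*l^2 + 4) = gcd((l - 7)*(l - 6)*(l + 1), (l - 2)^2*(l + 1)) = l + 1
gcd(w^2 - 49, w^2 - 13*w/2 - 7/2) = w - 7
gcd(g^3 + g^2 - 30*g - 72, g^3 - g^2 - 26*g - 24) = g^2 - 2*g - 24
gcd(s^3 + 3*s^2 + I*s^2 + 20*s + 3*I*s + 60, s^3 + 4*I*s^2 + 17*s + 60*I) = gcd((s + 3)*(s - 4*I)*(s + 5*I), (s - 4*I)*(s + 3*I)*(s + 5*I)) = s^2 + I*s + 20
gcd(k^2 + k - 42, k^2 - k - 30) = k - 6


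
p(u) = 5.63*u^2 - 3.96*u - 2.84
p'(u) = 11.26*u - 3.96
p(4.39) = 88.28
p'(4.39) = 45.47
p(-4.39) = 123.05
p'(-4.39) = -53.39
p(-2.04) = 28.67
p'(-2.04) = -26.93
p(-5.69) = 201.97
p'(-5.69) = -68.03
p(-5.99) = 222.89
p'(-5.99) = -71.41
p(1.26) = 1.11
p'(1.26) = 10.23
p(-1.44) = 14.54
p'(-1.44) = -20.17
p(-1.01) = 6.90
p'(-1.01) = -15.33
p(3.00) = 35.95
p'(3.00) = 29.82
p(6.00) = 176.08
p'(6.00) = 63.60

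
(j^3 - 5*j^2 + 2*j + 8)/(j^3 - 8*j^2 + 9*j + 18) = (j^2 - 6*j + 8)/(j^2 - 9*j + 18)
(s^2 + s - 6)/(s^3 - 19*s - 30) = (s - 2)/(s^2 - 3*s - 10)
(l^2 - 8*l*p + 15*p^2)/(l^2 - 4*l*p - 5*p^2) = (l - 3*p)/(l + p)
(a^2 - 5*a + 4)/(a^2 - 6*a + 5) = (a - 4)/(a - 5)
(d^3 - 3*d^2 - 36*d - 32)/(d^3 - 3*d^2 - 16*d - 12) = (d^2 - 4*d - 32)/(d^2 - 4*d - 12)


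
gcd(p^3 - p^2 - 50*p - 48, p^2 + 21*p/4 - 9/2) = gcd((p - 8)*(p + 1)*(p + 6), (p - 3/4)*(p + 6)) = p + 6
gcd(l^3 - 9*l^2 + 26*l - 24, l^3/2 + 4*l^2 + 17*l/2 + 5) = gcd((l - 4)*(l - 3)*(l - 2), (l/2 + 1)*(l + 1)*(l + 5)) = 1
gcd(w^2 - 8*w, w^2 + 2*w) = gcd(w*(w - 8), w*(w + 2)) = w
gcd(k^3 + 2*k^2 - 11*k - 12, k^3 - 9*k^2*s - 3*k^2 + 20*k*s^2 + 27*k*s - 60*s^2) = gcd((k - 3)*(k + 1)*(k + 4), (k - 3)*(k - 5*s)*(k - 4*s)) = k - 3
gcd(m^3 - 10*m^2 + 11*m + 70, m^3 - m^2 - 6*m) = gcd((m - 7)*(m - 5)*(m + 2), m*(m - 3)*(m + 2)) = m + 2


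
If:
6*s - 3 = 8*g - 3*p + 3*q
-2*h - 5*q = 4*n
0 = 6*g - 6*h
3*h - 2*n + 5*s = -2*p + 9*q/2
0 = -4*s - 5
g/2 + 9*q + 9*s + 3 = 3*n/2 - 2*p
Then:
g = -9/112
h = -9/112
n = -1529/11536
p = 19749/5768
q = 797/5768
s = -5/4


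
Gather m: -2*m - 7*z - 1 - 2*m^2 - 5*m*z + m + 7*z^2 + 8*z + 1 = -2*m^2 + m*(-5*z - 1) + 7*z^2 + z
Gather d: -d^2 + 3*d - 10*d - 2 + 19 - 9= -d^2 - 7*d + 8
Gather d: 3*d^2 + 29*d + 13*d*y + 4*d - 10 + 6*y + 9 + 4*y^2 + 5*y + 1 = 3*d^2 + d*(13*y + 33) + 4*y^2 + 11*y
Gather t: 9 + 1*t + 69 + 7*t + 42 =8*t + 120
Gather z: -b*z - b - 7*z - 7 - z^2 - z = -b - z^2 + z*(-b - 8) - 7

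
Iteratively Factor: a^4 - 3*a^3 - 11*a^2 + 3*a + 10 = (a - 5)*(a^3 + 2*a^2 - a - 2) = (a - 5)*(a + 2)*(a^2 - 1) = (a - 5)*(a - 1)*(a + 2)*(a + 1)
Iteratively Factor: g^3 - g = (g + 1)*(g^2 - g) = (g - 1)*(g + 1)*(g)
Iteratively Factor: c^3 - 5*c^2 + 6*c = (c - 2)*(c^2 - 3*c) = c*(c - 2)*(c - 3)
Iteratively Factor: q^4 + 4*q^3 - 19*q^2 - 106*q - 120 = (q + 2)*(q^3 + 2*q^2 - 23*q - 60) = (q + 2)*(q + 4)*(q^2 - 2*q - 15) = (q - 5)*(q + 2)*(q + 4)*(q + 3)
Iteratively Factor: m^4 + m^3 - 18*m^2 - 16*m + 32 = (m + 2)*(m^3 - m^2 - 16*m + 16) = (m - 4)*(m + 2)*(m^2 + 3*m - 4) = (m - 4)*(m + 2)*(m + 4)*(m - 1)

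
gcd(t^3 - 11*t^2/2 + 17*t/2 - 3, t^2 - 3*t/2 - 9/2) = t - 3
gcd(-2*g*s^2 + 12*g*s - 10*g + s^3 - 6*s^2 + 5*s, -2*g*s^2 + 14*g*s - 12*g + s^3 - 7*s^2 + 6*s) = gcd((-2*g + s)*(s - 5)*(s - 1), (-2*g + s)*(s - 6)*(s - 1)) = -2*g*s + 2*g + s^2 - s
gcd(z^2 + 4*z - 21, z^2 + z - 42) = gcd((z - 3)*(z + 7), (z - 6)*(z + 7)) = z + 7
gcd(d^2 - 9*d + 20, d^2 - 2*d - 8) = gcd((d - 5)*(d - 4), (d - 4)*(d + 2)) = d - 4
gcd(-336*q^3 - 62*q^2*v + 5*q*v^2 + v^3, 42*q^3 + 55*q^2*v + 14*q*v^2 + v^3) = 42*q^2 + 13*q*v + v^2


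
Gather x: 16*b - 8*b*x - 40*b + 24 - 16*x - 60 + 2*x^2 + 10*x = -24*b + 2*x^2 + x*(-8*b - 6) - 36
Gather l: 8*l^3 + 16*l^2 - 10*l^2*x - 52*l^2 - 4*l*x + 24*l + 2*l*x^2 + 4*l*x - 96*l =8*l^3 + l^2*(-10*x - 36) + l*(2*x^2 - 72)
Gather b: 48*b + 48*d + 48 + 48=48*b + 48*d + 96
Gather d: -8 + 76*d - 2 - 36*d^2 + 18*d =-36*d^2 + 94*d - 10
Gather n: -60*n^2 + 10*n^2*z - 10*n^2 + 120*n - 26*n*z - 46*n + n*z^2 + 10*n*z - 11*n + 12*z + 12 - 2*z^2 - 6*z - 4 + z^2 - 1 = n^2*(10*z - 70) + n*(z^2 - 16*z + 63) - z^2 + 6*z + 7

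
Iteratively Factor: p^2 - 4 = (p + 2)*(p - 2)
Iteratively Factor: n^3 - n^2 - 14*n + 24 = (n - 3)*(n^2 + 2*n - 8) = (n - 3)*(n + 4)*(n - 2)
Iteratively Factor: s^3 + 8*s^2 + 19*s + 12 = (s + 3)*(s^2 + 5*s + 4) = (s + 1)*(s + 3)*(s + 4)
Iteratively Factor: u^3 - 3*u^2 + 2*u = (u)*(u^2 - 3*u + 2) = u*(u - 1)*(u - 2)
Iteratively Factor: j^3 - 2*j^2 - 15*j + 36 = (j - 3)*(j^2 + j - 12) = (j - 3)*(j + 4)*(j - 3)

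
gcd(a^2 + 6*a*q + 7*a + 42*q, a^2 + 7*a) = a + 7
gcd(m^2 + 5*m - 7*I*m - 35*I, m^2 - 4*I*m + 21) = m - 7*I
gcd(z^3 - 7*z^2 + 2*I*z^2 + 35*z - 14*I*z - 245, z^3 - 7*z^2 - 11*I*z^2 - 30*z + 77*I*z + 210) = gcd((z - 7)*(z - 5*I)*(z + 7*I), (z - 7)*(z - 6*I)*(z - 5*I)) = z^2 + z*(-7 - 5*I) + 35*I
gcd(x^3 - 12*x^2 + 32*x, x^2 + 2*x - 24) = x - 4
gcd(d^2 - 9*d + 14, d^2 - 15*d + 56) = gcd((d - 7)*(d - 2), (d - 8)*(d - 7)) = d - 7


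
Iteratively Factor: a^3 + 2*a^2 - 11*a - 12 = (a + 4)*(a^2 - 2*a - 3) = (a - 3)*(a + 4)*(a + 1)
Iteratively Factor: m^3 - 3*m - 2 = (m + 1)*(m^2 - m - 2) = (m - 2)*(m + 1)*(m + 1)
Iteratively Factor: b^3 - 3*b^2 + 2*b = (b - 2)*(b^2 - b) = b*(b - 2)*(b - 1)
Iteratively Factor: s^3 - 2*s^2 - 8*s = (s + 2)*(s^2 - 4*s) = s*(s + 2)*(s - 4)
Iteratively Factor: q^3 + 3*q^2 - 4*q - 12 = (q - 2)*(q^2 + 5*q + 6) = (q - 2)*(q + 2)*(q + 3)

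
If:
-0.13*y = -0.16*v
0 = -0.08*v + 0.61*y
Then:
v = 0.00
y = 0.00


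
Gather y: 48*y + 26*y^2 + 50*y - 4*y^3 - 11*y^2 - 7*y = -4*y^3 + 15*y^2 + 91*y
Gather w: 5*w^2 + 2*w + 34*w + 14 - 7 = 5*w^2 + 36*w + 7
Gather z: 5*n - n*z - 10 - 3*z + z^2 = 5*n + z^2 + z*(-n - 3) - 10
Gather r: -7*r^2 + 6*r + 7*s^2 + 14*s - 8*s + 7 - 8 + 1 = -7*r^2 + 6*r + 7*s^2 + 6*s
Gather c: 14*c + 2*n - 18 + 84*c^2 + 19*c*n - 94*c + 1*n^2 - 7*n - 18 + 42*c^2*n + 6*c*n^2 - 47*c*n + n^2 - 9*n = c^2*(42*n + 84) + c*(6*n^2 - 28*n - 80) + 2*n^2 - 14*n - 36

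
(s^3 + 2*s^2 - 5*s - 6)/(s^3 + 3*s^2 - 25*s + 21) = (s^3 + 2*s^2 - 5*s - 6)/(s^3 + 3*s^2 - 25*s + 21)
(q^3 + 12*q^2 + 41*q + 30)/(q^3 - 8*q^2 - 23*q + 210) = (q^2 + 7*q + 6)/(q^2 - 13*q + 42)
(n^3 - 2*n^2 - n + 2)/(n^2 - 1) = n - 2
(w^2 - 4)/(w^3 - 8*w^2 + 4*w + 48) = (w - 2)/(w^2 - 10*w + 24)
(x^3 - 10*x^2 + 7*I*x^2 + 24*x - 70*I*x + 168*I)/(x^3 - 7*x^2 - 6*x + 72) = (x + 7*I)/(x + 3)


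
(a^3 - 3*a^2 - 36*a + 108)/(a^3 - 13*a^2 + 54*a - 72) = (a + 6)/(a - 4)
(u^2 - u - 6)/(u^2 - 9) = (u + 2)/(u + 3)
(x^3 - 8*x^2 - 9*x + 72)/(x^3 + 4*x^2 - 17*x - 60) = (x^2 - 11*x + 24)/(x^2 + x - 20)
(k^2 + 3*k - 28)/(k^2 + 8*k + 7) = (k - 4)/(k + 1)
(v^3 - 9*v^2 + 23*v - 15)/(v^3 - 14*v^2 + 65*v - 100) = (v^2 - 4*v + 3)/(v^2 - 9*v + 20)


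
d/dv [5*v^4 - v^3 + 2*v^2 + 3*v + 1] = 20*v^3 - 3*v^2 + 4*v + 3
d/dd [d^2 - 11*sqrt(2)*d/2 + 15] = 2*d - 11*sqrt(2)/2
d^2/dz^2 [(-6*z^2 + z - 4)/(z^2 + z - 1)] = 2*(7*z^3 - 30*z^2 - 9*z - 13)/(z^6 + 3*z^5 - 5*z^3 + 3*z - 1)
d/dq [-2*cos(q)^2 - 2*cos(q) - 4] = 2*sin(q) + 2*sin(2*q)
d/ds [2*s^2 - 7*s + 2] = 4*s - 7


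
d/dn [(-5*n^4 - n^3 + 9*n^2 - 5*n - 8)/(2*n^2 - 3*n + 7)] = (-20*n^5 + 43*n^4 - 134*n^3 - 38*n^2 + 158*n - 59)/(4*n^4 - 12*n^3 + 37*n^2 - 42*n + 49)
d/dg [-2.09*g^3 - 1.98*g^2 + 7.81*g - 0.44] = -6.27*g^2 - 3.96*g + 7.81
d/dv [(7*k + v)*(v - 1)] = 7*k + 2*v - 1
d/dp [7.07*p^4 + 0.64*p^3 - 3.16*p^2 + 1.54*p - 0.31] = 28.28*p^3 + 1.92*p^2 - 6.32*p + 1.54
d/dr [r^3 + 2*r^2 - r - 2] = 3*r^2 + 4*r - 1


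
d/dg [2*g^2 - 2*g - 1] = 4*g - 2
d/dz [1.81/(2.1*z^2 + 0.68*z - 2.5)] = (-7.602*z - 1.2308)/(2.1*z^2 + 0.68*z - 2.5)^2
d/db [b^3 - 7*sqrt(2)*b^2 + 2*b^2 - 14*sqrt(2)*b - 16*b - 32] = 3*b^2 - 14*sqrt(2)*b + 4*b - 14*sqrt(2) - 16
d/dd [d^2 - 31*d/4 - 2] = 2*d - 31/4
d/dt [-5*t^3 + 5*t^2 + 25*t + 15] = -15*t^2 + 10*t + 25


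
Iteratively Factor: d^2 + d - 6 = (d + 3)*(d - 2)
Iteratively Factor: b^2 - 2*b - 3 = (b - 3)*(b + 1)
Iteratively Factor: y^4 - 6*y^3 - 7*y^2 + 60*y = (y + 3)*(y^3 - 9*y^2 + 20*y) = y*(y + 3)*(y^2 - 9*y + 20) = y*(y - 4)*(y + 3)*(y - 5)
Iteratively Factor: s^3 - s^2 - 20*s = (s - 5)*(s^2 + 4*s) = (s - 5)*(s + 4)*(s)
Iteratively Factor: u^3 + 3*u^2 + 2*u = (u + 1)*(u^2 + 2*u) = (u + 1)*(u + 2)*(u)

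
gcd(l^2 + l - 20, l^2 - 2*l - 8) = l - 4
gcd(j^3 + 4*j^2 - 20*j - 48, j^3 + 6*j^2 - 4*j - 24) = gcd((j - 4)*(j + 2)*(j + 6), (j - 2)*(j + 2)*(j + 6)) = j^2 + 8*j + 12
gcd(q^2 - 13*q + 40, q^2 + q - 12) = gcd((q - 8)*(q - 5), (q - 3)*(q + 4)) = 1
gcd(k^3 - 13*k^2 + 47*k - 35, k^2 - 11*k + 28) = k - 7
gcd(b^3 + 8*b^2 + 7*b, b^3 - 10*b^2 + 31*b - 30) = 1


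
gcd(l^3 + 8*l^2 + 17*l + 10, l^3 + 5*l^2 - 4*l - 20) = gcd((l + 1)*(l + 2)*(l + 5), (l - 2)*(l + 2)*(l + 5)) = l^2 + 7*l + 10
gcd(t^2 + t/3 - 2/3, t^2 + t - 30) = 1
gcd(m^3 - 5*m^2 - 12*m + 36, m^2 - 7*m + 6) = m - 6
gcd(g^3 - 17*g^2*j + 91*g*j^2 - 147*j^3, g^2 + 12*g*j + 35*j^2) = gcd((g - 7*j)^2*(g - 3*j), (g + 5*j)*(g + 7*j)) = 1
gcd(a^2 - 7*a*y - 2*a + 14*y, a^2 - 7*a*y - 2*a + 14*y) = -a^2 + 7*a*y + 2*a - 14*y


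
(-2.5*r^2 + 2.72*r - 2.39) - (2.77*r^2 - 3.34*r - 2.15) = -5.27*r^2 + 6.06*r - 0.24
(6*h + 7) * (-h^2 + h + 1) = -6*h^3 - h^2 + 13*h + 7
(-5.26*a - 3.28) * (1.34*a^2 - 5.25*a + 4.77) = -7.0484*a^3 + 23.2198*a^2 - 7.8702*a - 15.6456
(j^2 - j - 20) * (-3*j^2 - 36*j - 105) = -3*j^4 - 33*j^3 - 9*j^2 + 825*j + 2100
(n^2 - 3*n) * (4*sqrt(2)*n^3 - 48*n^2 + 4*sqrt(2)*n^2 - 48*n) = 4*sqrt(2)*n^5 - 48*n^4 - 8*sqrt(2)*n^4 - 12*sqrt(2)*n^3 + 96*n^3 + 144*n^2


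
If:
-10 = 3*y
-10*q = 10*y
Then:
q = 10/3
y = -10/3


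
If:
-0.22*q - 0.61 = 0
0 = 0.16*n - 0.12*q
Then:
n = -2.08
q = -2.77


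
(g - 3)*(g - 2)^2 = g^3 - 7*g^2 + 16*g - 12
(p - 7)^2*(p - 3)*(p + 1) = p^4 - 16*p^3 + 74*p^2 - 56*p - 147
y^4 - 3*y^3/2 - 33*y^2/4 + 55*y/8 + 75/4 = (y - 5/2)^2*(y + 3/2)*(y + 2)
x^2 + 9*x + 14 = (x + 2)*(x + 7)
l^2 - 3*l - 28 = (l - 7)*(l + 4)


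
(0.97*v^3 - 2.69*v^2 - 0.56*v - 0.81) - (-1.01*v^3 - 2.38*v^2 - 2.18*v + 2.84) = 1.98*v^3 - 0.31*v^2 + 1.62*v - 3.65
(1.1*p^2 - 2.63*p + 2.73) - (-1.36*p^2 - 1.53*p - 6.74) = 2.46*p^2 - 1.1*p + 9.47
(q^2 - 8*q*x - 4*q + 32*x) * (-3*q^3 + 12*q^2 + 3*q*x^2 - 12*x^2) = -3*q^5 + 24*q^4*x + 24*q^4 + 3*q^3*x^2 - 192*q^3*x - 48*q^3 - 24*q^2*x^3 - 24*q^2*x^2 + 384*q^2*x + 192*q*x^3 + 48*q*x^2 - 384*x^3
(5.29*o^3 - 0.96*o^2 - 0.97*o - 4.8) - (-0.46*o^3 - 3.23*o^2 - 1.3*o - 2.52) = 5.75*o^3 + 2.27*o^2 + 0.33*o - 2.28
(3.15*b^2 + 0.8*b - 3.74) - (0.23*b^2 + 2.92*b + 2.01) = 2.92*b^2 - 2.12*b - 5.75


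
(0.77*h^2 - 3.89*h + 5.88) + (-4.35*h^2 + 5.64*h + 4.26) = -3.58*h^2 + 1.75*h + 10.14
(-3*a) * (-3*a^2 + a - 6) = 9*a^3 - 3*a^2 + 18*a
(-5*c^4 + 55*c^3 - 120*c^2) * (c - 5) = -5*c^5 + 80*c^4 - 395*c^3 + 600*c^2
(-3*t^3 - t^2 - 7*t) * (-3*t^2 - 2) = 9*t^5 + 3*t^4 + 27*t^3 + 2*t^2 + 14*t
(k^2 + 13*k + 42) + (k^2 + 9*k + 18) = 2*k^2 + 22*k + 60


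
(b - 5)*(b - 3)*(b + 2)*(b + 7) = b^4 + b^3 - 43*b^2 + 23*b + 210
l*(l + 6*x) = l^2 + 6*l*x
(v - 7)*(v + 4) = v^2 - 3*v - 28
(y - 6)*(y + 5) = y^2 - y - 30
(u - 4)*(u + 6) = u^2 + 2*u - 24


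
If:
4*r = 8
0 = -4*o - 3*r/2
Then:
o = -3/4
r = 2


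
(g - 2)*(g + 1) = g^2 - g - 2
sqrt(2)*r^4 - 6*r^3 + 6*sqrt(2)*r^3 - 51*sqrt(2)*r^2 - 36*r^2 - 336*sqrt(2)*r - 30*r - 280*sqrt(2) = (r + 5)*(r - 7*sqrt(2))*(r + 4*sqrt(2))*(sqrt(2)*r + sqrt(2))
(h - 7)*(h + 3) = h^2 - 4*h - 21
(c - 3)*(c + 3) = c^2 - 9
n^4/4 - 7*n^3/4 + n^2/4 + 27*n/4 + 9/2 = (n/2 + 1/2)^2*(n - 6)*(n - 3)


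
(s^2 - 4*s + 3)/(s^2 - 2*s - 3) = (s - 1)/(s + 1)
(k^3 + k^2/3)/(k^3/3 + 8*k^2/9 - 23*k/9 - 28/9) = k^2*(9*k + 3)/(3*k^3 + 8*k^2 - 23*k - 28)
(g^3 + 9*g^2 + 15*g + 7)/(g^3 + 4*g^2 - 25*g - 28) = (g + 1)/(g - 4)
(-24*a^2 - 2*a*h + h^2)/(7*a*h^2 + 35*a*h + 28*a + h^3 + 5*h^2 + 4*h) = (-24*a^2 - 2*a*h + h^2)/(7*a*h^2 + 35*a*h + 28*a + h^3 + 5*h^2 + 4*h)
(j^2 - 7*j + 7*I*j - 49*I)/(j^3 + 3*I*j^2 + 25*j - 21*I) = (j - 7)/(j^2 - 4*I*j - 3)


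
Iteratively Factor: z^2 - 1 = (z + 1)*(z - 1)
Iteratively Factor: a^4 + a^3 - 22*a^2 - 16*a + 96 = (a + 3)*(a^3 - 2*a^2 - 16*a + 32) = (a - 2)*(a + 3)*(a^2 - 16) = (a - 4)*(a - 2)*(a + 3)*(a + 4)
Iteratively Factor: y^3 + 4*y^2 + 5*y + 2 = (y + 2)*(y^2 + 2*y + 1) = (y + 1)*(y + 2)*(y + 1)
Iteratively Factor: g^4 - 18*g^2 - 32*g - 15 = (g - 5)*(g^3 + 5*g^2 + 7*g + 3) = (g - 5)*(g + 1)*(g^2 + 4*g + 3) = (g - 5)*(g + 1)^2*(g + 3)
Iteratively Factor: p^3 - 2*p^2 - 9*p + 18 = (p + 3)*(p^2 - 5*p + 6) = (p - 3)*(p + 3)*(p - 2)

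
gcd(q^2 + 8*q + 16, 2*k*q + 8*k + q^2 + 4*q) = q + 4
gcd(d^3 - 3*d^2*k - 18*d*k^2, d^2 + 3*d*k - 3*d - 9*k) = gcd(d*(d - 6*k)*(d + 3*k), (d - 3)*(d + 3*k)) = d + 3*k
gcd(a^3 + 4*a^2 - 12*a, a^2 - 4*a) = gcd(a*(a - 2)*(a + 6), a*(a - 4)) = a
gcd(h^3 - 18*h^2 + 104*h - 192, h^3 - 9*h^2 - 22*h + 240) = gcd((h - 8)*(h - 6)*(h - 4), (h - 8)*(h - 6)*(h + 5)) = h^2 - 14*h + 48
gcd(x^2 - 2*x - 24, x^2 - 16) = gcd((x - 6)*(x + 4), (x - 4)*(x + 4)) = x + 4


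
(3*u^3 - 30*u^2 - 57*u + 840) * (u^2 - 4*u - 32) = 3*u^5 - 42*u^4 - 33*u^3 + 2028*u^2 - 1536*u - 26880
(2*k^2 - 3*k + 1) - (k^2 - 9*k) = k^2 + 6*k + 1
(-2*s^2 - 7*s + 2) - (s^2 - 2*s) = -3*s^2 - 5*s + 2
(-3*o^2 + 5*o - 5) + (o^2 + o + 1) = -2*o^2 + 6*o - 4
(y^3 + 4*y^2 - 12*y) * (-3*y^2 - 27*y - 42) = -3*y^5 - 39*y^4 - 114*y^3 + 156*y^2 + 504*y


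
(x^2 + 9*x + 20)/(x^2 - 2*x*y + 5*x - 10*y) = (x + 4)/(x - 2*y)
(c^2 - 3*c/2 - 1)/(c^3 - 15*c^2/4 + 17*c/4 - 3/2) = 2*(2*c + 1)/(4*c^2 - 7*c + 3)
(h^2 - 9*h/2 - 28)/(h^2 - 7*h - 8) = (h + 7/2)/(h + 1)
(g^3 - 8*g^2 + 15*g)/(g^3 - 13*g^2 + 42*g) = (g^2 - 8*g + 15)/(g^2 - 13*g + 42)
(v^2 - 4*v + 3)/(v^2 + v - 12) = (v - 1)/(v + 4)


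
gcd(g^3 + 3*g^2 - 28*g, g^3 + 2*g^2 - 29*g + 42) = g + 7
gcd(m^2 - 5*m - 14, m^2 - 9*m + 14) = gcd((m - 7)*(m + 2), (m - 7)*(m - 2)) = m - 7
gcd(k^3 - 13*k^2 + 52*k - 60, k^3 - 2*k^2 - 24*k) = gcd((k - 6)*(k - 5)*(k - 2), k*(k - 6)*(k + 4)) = k - 6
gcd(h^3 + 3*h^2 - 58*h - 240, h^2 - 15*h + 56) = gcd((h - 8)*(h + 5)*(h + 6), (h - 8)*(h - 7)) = h - 8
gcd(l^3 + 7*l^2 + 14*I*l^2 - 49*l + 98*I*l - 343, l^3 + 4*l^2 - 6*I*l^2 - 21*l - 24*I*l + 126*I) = l + 7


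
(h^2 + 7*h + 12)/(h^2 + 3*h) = (h + 4)/h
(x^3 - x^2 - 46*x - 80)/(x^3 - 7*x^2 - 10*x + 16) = (x + 5)/(x - 1)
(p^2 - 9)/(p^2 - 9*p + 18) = (p + 3)/(p - 6)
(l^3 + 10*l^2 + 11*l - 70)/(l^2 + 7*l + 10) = (l^2 + 5*l - 14)/(l + 2)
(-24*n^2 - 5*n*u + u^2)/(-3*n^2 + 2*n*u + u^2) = (-8*n + u)/(-n + u)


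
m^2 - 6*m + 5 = (m - 5)*(m - 1)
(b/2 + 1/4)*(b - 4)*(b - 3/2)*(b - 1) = b^4/2 - 3*b^3 + 33*b^2/8 - b/8 - 3/2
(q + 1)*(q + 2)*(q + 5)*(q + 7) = q^4 + 15*q^3 + 73*q^2 + 129*q + 70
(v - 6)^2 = v^2 - 12*v + 36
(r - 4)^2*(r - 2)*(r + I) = r^4 - 10*r^3 + I*r^3 + 32*r^2 - 10*I*r^2 - 32*r + 32*I*r - 32*I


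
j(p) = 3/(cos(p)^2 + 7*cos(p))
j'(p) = 3*(2*sin(p)*cos(p) + 7*sin(p))/(cos(p)^2 + 7*cos(p))^2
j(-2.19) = -0.81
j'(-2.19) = -1.03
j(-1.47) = 4.20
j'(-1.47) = -42.10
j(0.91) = 0.64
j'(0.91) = 0.89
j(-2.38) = -0.66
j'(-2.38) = -0.56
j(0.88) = 0.62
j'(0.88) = 0.81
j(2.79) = -0.53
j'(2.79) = 0.16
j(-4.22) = -0.97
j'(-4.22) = 1.68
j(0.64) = 0.48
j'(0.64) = 0.39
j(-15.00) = -0.63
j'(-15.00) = -0.48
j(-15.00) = -0.63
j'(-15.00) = -0.48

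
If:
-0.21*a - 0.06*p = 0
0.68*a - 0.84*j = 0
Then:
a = -0.285714285714286*p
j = -0.231292517006803*p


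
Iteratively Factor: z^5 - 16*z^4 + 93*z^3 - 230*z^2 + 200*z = (z)*(z^4 - 16*z^3 + 93*z^2 - 230*z + 200) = z*(z - 5)*(z^3 - 11*z^2 + 38*z - 40) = z*(z - 5)*(z - 2)*(z^2 - 9*z + 20) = z*(z - 5)^2*(z - 2)*(z - 4)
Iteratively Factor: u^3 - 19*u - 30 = (u + 2)*(u^2 - 2*u - 15) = (u - 5)*(u + 2)*(u + 3)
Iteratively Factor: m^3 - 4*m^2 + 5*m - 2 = (m - 2)*(m^2 - 2*m + 1) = (m - 2)*(m - 1)*(m - 1)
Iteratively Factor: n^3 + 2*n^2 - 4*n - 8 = (n - 2)*(n^2 + 4*n + 4) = (n - 2)*(n + 2)*(n + 2)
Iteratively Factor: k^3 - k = (k + 1)*(k^2 - k) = k*(k + 1)*(k - 1)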